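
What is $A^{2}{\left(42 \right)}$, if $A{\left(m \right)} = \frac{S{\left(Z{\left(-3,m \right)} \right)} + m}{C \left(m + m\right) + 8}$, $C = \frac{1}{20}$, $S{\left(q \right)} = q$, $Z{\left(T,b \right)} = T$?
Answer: $\frac{38025}{3721} \approx 10.219$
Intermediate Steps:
$C = \frac{1}{20} \approx 0.05$
$A{\left(m \right)} = \frac{-3 + m}{8 + \frac{m}{10}}$ ($A{\left(m \right)} = \frac{-3 + m}{\frac{m + m}{20} + 8} = \frac{-3 + m}{\frac{2 m}{20} + 8} = \frac{-3 + m}{\frac{m}{10} + 8} = \frac{-3 + m}{8 + \frac{m}{10}}$)
$A^{2}{\left(42 \right)} = \left(\frac{10 \left(-3 + 42\right)}{80 + 42}\right)^{2} = \left(10 \cdot \frac{1}{122} \cdot 39\right)^{2} = \left(\frac{195}{61}\right)^{2} = \frac{38025}{3721}$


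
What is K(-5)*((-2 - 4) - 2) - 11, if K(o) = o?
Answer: 29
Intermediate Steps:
K(-5)*((-2 - 4) - 2) - 11 = -5*((-2 - 4) - 2) - 11 = -5*(-6 - 2) - 11 = -5*(-8) - 11 = 40 - 11 = 29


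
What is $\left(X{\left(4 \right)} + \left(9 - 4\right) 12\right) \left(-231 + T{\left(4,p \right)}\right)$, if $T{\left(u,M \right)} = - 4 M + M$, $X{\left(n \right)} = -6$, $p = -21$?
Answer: $-9072$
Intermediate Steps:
$T{\left(u,M \right)} = - 3 M$
$\left(X{\left(4 \right)} + \left(9 - 4\right) 12\right) \left(-231 + T{\left(4,p \right)}\right) = \left(-6 + \left(9 - 4\right) 12\right) \left(-231 - -63\right) = \left(-6 + 5 \cdot 12\right) \left(-231 + 63\right) = \left(-6 + 60\right) \left(-168\right) = 54 \left(-168\right) = -9072$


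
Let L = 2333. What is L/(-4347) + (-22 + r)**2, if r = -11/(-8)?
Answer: 118197763/278208 ≈ 424.85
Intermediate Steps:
r = 11/8 (r = -11*(-1/8) = 11/8 ≈ 1.3750)
L/(-4347) + (-22 + r)**2 = 2333/(-4347) + (-22 + 11/8)**2 = 2333*(-1/4347) + (-165/8)**2 = -2333/4347 + 27225/64 = 118197763/278208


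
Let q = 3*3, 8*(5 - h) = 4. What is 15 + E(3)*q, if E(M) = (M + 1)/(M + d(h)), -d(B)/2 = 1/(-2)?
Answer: 24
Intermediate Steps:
h = 9/2 (h = 5 - 1/8*4 = 5 - 1/2 = 9/2 ≈ 4.5000)
d(B) = 1 (d(B) = -2/(-2) = -2*(-1/2) = 1)
E(M) = 1 (E(M) = (M + 1)/(M + 1) = (1 + M)/(1 + M) = 1)
q = 9
15 + E(3)*q = 15 + 1*9 = 15 + 9 = 24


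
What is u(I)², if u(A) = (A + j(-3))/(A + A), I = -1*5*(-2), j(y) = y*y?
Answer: 361/400 ≈ 0.90250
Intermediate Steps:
j(y) = y²
I = 10 (I = -5*(-2) = 10)
u(A) = (9 + A)/(2*A) (u(A) = (A + (-3)²)/(A + A) = (A + 9)/((2*A)) = (9 + A)*(1/(2*A)) = (9 + A)/(2*A))
u(I)² = ((½)*(9 + 10)/10)² = ((½)*(⅒)*19)² = (19/20)² = 361/400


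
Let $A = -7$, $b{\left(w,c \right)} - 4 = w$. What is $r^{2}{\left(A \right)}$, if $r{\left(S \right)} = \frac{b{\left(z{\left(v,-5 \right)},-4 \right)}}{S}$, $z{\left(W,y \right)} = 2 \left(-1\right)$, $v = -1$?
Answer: $\frac{4}{49} \approx 0.081633$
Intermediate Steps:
$z{\left(W,y \right)} = -2$
$b{\left(w,c \right)} = 4 + w$
$r{\left(S \right)} = \frac{2}{S}$ ($r{\left(S \right)} = \frac{4 - 2}{S} = \frac{2}{S}$)
$r^{2}{\left(A \right)} = \left(\frac{2}{-7}\right)^{2} = \left(2 \left(- \frac{1}{7}\right)\right)^{2} = \left(- \frac{2}{7}\right)^{2} = \frac{4}{49}$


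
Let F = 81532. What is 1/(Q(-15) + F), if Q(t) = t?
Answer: 1/81517 ≈ 1.2267e-5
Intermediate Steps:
1/(Q(-15) + F) = 1/(-15 + 81532) = 1/81517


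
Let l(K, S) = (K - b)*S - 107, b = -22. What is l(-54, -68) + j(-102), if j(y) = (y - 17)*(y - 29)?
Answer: 17658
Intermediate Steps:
j(y) = (-29 + y)*(-17 + y) (j(y) = (-17 + y)*(-29 + y) = (-29 + y)*(-17 + y))
l(K, S) = -107 + S*(22 + K) (l(K, S) = (K - 1*(-22))*S - 107 = (K + 22)*S - 107 = (22 + K)*S - 107 = S*(22 + K) - 107 = -107 + S*(22 + K))
l(-54, -68) + j(-102) = (-107 + 22*(-68) - 54*(-68)) + (493 + (-102)**2 - 46*(-102)) = (-107 - 1496 + 3672) + (493 + 10404 + 4692) = 2069 + 15589 = 17658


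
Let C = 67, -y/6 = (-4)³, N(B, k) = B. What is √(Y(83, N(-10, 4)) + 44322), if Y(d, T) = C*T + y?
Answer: 2*√11009 ≈ 209.85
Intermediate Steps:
y = 384 (y = -6*(-4)³ = -6*(-64) = 384)
Y(d, T) = 384 + 67*T (Y(d, T) = 67*T + 384 = 384 + 67*T)
√(Y(83, N(-10, 4)) + 44322) = √((384 + 67*(-10)) + 44322) = √((384 - 670) + 44322) = √(-286 + 44322) = √44036 = 2*√11009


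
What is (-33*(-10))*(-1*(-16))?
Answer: 5280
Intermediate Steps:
(-33*(-10))*(-1*(-16)) = 330*16 = 5280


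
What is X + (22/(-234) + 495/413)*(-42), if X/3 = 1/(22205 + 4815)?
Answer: -2884215977/62173020 ≈ -46.390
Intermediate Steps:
X = 3/27020 (X = 3/(22205 + 4815) = 3/27020 ≈ 0.00011103)
X + (22/(-234) + 495/413)*(-42) = 3/27020 + (22/(-234) + 495/413)*(-42) = 3/27020 + (22*(-1/234) + 495*(1/413))*(-42) = 3/27020 + (-11/117 + 495/413)*(-42) = 3/27020 + (53372/48321)*(-42) = 3/27020 - 106744/2301 = -2884215977/62173020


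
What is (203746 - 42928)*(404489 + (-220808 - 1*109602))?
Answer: 11913236622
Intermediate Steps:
(203746 - 42928)*(404489 + (-220808 - 1*109602)) = 160818*(404489 + (-220808 - 109602)) = 160818*(404489 - 330410) = 160818*74079 = 11913236622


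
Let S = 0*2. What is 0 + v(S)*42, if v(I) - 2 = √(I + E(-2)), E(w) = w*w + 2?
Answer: 84 + 42*√6 ≈ 186.88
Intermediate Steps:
E(w) = 2 + w² (E(w) = w² + 2 = 2 + w²)
S = 0
v(I) = 2 + √(6 + I) (v(I) = 2 + √(I + (2 + (-2)²)) = 2 + √(I + (2 + 4)) = 2 + √(I + 6) = 2 + √(6 + I))
0 + v(S)*42 = 0 + (2 + √(6 + 0))*42 = 0 + (2 + √6)*42 = 0 + (84 + 42*√6) = 84 + 42*√6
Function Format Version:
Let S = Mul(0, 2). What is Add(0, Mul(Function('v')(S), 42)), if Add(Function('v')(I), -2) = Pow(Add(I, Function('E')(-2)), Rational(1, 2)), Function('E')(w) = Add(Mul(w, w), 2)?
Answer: Add(84, Mul(42, Pow(6, Rational(1, 2)))) ≈ 186.88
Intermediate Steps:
Function('E')(w) = Add(2, Pow(w, 2)) (Function('E')(w) = Add(Pow(w, 2), 2) = Add(2, Pow(w, 2)))
S = 0
Function('v')(I) = Add(2, Pow(Add(6, I), Rational(1, 2))) (Function('v')(I) = Add(2, Pow(Add(I, Add(2, Pow(-2, 2))), Rational(1, 2))) = Add(2, Pow(Add(I, Add(2, 4)), Rational(1, 2))) = Add(2, Pow(Add(I, 6), Rational(1, 2))) = Add(2, Pow(Add(6, I), Rational(1, 2))))
Add(0, Mul(Function('v')(S), 42)) = Add(0, Mul(Add(2, Pow(Add(6, 0), Rational(1, 2))), 42)) = Add(0, Mul(Add(2, Pow(6, Rational(1, 2))), 42)) = Add(0, Add(84, Mul(42, Pow(6, Rational(1, 2))))) = Add(84, Mul(42, Pow(6, Rational(1, 2))))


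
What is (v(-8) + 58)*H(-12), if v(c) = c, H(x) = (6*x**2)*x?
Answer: -518400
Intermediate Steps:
H(x) = 6*x**3
(v(-8) + 58)*H(-12) = (-8 + 58)*(6*(-12)**3) = 50*(6*(-1728)) = 50*(-10368) = -518400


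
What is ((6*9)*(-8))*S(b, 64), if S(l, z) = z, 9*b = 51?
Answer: -27648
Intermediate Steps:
b = 17/3 (b = (⅑)*51 = 17/3 ≈ 5.6667)
((6*9)*(-8))*S(b, 64) = ((6*9)*(-8))*64 = (54*(-8))*64 = -432*64 = -27648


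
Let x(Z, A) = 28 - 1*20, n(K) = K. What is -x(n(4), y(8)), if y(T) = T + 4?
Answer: -8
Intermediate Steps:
y(T) = 4 + T
x(Z, A) = 8 (x(Z, A) = 28 - 20 = 8)
-x(n(4), y(8)) = -1*8 = -8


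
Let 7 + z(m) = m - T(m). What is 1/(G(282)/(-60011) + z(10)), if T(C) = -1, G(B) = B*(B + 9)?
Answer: 60011/157982 ≈ 0.37986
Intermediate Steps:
G(B) = B*(9 + B)
z(m) = -6 + m (z(m) = -7 + (m - 1*(-1)) = -7 + (m + 1) = -7 + (1 + m) = -6 + m)
1/(G(282)/(-60011) + z(10)) = 1/((282*(9 + 282))/(-60011) + (-6 + 10)) = 1/((282*291)*(-1/60011) + 4) = 1/(82062*(-1/60011) + 4) = 1/(-82062/60011 + 4) = 1/(157982/60011) = 60011/157982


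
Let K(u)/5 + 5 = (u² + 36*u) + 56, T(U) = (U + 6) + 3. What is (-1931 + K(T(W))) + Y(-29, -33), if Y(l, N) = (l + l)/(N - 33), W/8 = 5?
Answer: 631946/33 ≈ 19150.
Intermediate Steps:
W = 40 (W = 8*5 = 40)
T(U) = 9 + U (T(U) = (6 + U) + 3 = 9 + U)
K(u) = 255 + 5*u² + 180*u (K(u) = -25 + 5*((u² + 36*u) + 56) = -25 + 5*(56 + u² + 36*u) = -25 + (280 + 5*u² + 180*u) = 255 + 5*u² + 180*u)
Y(l, N) = 2*l/(-33 + N) (Y(l, N) = (2*l)/(-33 + N) = 2*l/(-33 + N))
(-1931 + K(T(W))) + Y(-29, -33) = (-1931 + (255 + 5*(9 + 40)² + 180*(9 + 40))) + 2*(-29)/(-33 - 33) = (-1931 + (255 + 5*49² + 180*49)) + 2*(-29)/(-66) = (-1931 + (255 + 5*2401 + 8820)) + 2*(-29)*(-1/66) = (-1931 + (255 + 12005 + 8820)) + 29/33 = (-1931 + 21080) + 29/33 = 19149 + 29/33 = 631946/33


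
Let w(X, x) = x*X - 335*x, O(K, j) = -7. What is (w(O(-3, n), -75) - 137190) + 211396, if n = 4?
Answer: 99856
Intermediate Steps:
w(X, x) = -335*x + X*x (w(X, x) = X*x - 335*x = -335*x + X*x)
(w(O(-3, n), -75) - 137190) + 211396 = (-75*(-335 - 7) - 137190) + 211396 = (-75*(-342) - 137190) + 211396 = (25650 - 137190) + 211396 = -111540 + 211396 = 99856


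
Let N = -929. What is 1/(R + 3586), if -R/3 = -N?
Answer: 1/799 ≈ 0.0012516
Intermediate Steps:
R = -2787 (R = -(-3)*(-929) = -3*929 = -2787)
1/(R + 3586) = 1/(-2787 + 3586) = 1/799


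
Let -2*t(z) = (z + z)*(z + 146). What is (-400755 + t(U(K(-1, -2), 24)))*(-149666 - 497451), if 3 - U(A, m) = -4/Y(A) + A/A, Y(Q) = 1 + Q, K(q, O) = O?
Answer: 259149003639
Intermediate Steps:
U(A, m) = 2 + 4/(1 + A) (U(A, m) = 3 - (-4/(1 + A) + A/A) = 3 - (-4/(1 + A) + 1) = 3 - (1 - 4/(1 + A)) = 3 + (-1 + 4/(1 + A)) = 2 + 4/(1 + A))
t(z) = -z*(146 + z) (t(z) = -(z + z)*(z + 146)/2 = -2*z*(146 + z)/2 = -z*(146 + z))
(-400755 + t(U(K(-1, -2), 24)))*(-149666 - 497451) = (-400755 - 2*(3 - 2)/(1 - 2)*(146 + 2*(3 - 2)/(1 - 2)))*(-149666 - 497451) = (-400755 - 2*1/(-1)*(146 + 2*1/(-1)))*(-647117) = (-400755 - 2*(-1)*1*(146 + 2*(-1)*1))*(-647117) = (-400755 - 1*(-2)*(146 - 2))*(-647117) = (-400755 - 1*(-2)*144)*(-647117) = (-400755 + 288)*(-647117) = -400467*(-647117) = 259149003639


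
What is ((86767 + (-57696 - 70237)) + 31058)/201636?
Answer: -2527/50409 ≈ -0.050130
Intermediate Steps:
((86767 + (-57696 - 70237)) + 31058)/201636 = ((86767 - 127933) + 31058)*(1/201636) = (-41166 + 31058)*(1/201636) = -10108*1/201636 = -2527/50409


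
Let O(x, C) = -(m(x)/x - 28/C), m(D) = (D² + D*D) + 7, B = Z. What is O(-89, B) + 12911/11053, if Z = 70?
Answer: 883607814/4918585 ≈ 179.65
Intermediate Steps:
B = 70
m(D) = 7 + 2*D² (m(D) = (D² + D²) + 7 = 2*D² + 7 = 7 + 2*D²)
O(x, C) = 28/C - (7 + 2*x²)/x (O(x, C) = -((7 + 2*x²)/x - 28/C) = -(-28/C + (7 + 2*x²)/x) = 28/C - (7 + 2*x²)/x)
O(-89, B) + 12911/11053 = (-7/(-89) - 2*(-89) + 28/70) + 12911/11053 = (-7*(-1/89) + 178 + 28*(1/70)) + 12911*(1/11053) = (7/89 + 178 + ⅖) + 12911/11053 = 79423/445 + 12911/11053 = 883607814/4918585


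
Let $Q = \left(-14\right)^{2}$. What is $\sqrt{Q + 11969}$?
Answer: $\sqrt{12165} \approx 110.3$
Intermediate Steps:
$Q = 196$
$\sqrt{Q + 11969} = \sqrt{196 + 11969} = \sqrt{12165}$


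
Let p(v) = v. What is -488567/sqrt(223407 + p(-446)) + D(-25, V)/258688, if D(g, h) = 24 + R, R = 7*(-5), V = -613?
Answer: -11/258688 - 488567*sqrt(222961)/222961 ≈ -1034.7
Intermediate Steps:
R = -35
D(g, h) = -11 (D(g, h) = 24 - 35 = -11)
-488567/sqrt(223407 + p(-446)) + D(-25, V)/258688 = -488567/sqrt(223407 - 446) - 11/258688 = -488567*sqrt(222961)/222961 - 11*1/258688 = -488567*sqrt(222961)/222961 - 11/258688 = -11/258688 - 488567*sqrt(222961)/222961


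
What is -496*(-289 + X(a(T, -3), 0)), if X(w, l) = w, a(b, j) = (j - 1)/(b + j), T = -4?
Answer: 1001424/7 ≈ 1.4306e+5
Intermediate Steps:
a(b, j) = (-1 + j)/(b + j)
-496*(-289 + X(a(T, -3), 0)) = -496*(-289 + (-1 - 3)/(-4 - 3)) = -496*(-289 - 4/(-7)) = -496*(-289 - ⅐*(-4)) = -496*(-289 + 4/7) = -496*(-2019/7) = 1001424/7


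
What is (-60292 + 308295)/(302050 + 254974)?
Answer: 248003/557024 ≈ 0.44523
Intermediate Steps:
(-60292 + 308295)/(302050 + 254974) = 248003/557024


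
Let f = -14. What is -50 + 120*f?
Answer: -1730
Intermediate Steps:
-50 + 120*f = -50 + 120*(-14) = -50 - 1680 = -1730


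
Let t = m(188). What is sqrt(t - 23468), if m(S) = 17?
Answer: I*sqrt(23451) ≈ 153.14*I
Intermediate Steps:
t = 17
sqrt(t - 23468) = sqrt(17 - 23468) = sqrt(-23451) = I*sqrt(23451)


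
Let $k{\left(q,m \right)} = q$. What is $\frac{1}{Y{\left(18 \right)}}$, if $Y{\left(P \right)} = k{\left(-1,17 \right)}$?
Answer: $-1$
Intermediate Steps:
$Y{\left(P \right)} = -1$
$\frac{1}{Y{\left(18 \right)}} = \frac{1}{-1} = -1$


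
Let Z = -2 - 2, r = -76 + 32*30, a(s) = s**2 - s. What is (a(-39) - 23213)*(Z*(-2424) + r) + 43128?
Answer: -229045612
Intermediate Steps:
r = 884 (r = -76 + 960 = 884)
Z = -4
(a(-39) - 23213)*(Z*(-2424) + r) + 43128 = (-39*(-1 - 39) - 23213)*(-4*(-2424) + 884) + 43128 = (-39*(-40) - 23213)*(9696 + 884) + 43128 = (1560 - 23213)*10580 + 43128 = -21653*10580 + 43128 = -229088740 + 43128 = -229045612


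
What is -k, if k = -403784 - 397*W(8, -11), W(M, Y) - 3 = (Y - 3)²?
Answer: 482787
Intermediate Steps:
W(M, Y) = 3 + (-3 + Y)² (W(M, Y) = 3 + (Y - 3)² = 3 + (-3 + Y)²)
k = -482787 (k = -403784 - 397*(3 + (-3 - 11)²) = -403784 - 397*(3 + (-14)²) = -403784 - 397*(3 + 196) = -403784 - 397*199 = -403784 - 1*79003 = -403784 - 79003 = -482787)
-k = -1*(-482787) = 482787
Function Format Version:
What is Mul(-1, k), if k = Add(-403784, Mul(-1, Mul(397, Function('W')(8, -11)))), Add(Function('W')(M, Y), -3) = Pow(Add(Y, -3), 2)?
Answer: 482787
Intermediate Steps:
Function('W')(M, Y) = Add(3, Pow(Add(-3, Y), 2)) (Function('W')(M, Y) = Add(3, Pow(Add(Y, -3), 2)) = Add(3, Pow(Add(-3, Y), 2)))
k = -482787 (k = Add(-403784, Mul(-1, Mul(397, Add(3, Pow(Add(-3, -11), 2))))) = Add(-403784, Mul(-1, Mul(397, Add(3, Pow(-14, 2))))) = Add(-403784, Mul(-1, Mul(397, Add(3, 196)))) = Add(-403784, Mul(-1, Mul(397, 199))) = Add(-403784, Mul(-1, 79003)) = Add(-403784, -79003) = -482787)
Mul(-1, k) = Mul(-1, -482787) = 482787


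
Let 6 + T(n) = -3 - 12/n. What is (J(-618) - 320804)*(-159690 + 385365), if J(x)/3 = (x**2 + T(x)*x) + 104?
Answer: 190002552750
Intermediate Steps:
T(n) = -9 - 12/n (T(n) = -6 + (-3 - 12/n) = -9 - 12/n)
J(x) = 312 + 3*x**2 + 3*x*(-9 - 12/x) (J(x) = 3*((x**2 + (-9 - 12/x)*x) + 104) = 3*((x**2 + x*(-9 - 12/x)) + 104) = 3*(104 + x**2 + x*(-9 - 12/x)) = 312 + 3*x**2 + 3*x*(-9 - 12/x))
(J(-618) - 320804)*(-159690 + 385365) = ((276 - 27*(-618) + 3*(-618)**2) - 320804)*(-159690 + 385365) = ((276 + 16686 + 3*381924) - 320804)*225675 = ((276 + 16686 + 1145772) - 320804)*225675 = (1162734 - 320804)*225675 = 841930*225675 = 190002552750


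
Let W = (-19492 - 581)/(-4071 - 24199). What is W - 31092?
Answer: -878950767/28270 ≈ -31091.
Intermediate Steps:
W = 20073/28270 (W = -20073/(-28270) = -20073*(-1/28270) = 20073/28270 ≈ 0.71005)
W - 31092 = 20073/28270 - 31092 = -878950767/28270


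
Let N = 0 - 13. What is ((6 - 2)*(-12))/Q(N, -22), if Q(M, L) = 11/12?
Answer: -576/11 ≈ -52.364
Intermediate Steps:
N = -13
Q(M, L) = 11/12 (Q(M, L) = 11*(1/12) = 11/12)
((6 - 2)*(-12))/Q(N, -22) = ((6 - 2)*(-12))/(11/12) = (4*(-12))*(12/11) = -48*12/11 = -576/11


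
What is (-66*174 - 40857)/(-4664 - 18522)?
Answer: 52341/23186 ≈ 2.2574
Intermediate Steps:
(-66*174 - 40857)/(-4664 - 18522) = (-11484 - 40857)/(-23186) = -52341*(-1/23186) = 52341/23186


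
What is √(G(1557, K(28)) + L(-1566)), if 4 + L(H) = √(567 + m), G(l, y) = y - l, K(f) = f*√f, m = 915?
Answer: √(-1561 + √1482 + 56*√7) ≈ 37.072*I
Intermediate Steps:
K(f) = f^(3/2)
L(H) = -4 + √1482 (L(H) = -4 + √(567 + 915) = -4 + √1482)
√(G(1557, K(28)) + L(-1566)) = √((28^(3/2) - 1*1557) + (-4 + √1482)) = √((56*√7 - 1557) + (-4 + √1482)) = √((-1557 + 56*√7) + (-4 + √1482)) = √(-1561 + √1482 + 56*√7)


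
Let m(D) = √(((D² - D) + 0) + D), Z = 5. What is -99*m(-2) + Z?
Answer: -193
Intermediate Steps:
m(D) = √(D²) (m(D) = √((D² - D) + D) = √(D²))
-99*m(-2) + Z = -99*√((-2)²) + 5 = -99*√4 + 5 = -99*2 + 5 = -198 + 5 = -193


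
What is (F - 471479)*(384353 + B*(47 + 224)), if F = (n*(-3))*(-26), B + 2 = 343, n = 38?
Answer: -223371085460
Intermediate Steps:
B = 341 (B = -2 + 343 = 341)
F = 2964 (F = (38*(-3))*(-26) = -114*(-26) = 2964)
(F - 471479)*(384353 + B*(47 + 224)) = (2964 - 471479)*(384353 + 341*(47 + 224)) = -468515*(384353 + 341*271) = -468515*(384353 + 92411) = -468515*476764 = -223371085460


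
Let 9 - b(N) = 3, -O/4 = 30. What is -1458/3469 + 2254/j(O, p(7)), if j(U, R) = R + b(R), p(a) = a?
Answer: 7800172/45097 ≈ 172.96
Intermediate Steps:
O = -120 (O = -4*30 = -120)
b(N) = 6 (b(N) = 9 - 1*3 = 9 - 3 = 6)
j(U, R) = 6 + R (j(U, R) = R + 6 = 6 + R)
-1458/3469 + 2254/j(O, p(7)) = -1458/3469 + 2254/(6 + 7) = -1458*1/3469 + 2254/13 = -1458/3469 + 2254*(1/13) = -1458/3469 + 2254/13 = 7800172/45097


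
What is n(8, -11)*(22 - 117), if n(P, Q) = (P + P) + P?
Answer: -2280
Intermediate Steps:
n(P, Q) = 3*P (n(P, Q) = 2*P + P = 3*P)
n(8, -11)*(22 - 117) = (3*8)*(22 - 117) = 24*(-95) = -2280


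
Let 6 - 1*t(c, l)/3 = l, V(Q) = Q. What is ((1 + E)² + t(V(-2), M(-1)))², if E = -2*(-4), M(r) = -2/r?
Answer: 8649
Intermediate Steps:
t(c, l) = 18 - 3*l
E = 8
((1 + E)² + t(V(-2), M(-1)))² = ((1 + 8)² + (18 - (-6)/(-1)))² = (9² + (18 - (-6)*(-1)))² = (81 + (18 - 3*2))² = (81 + (18 - 6))² = (81 + 12)² = 93² = 8649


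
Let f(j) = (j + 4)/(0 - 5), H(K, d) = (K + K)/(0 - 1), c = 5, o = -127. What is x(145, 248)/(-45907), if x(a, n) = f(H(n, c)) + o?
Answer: 143/229535 ≈ 0.00062300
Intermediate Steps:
H(K, d) = -2*K (H(K, d) = (2*K)/(-1) = (2*K)*(-1) = -2*K)
f(j) = -⅘ - j/5 (f(j) = (4 + j)/(-5) = (4 + j)*(-⅕) = -⅘ - j/5)
x(a, n) = -639/5 + 2*n/5 (x(a, n) = (-⅘ - (-2)*n/5) - 127 = (-⅘ + 2*n/5) - 127 = -639/5 + 2*n/5)
x(145, 248)/(-45907) = (-639/5 + (⅖)*248)/(-45907) = (-639/5 + 496/5)*(-1/45907) = -143/5*(-1/45907) = 143/229535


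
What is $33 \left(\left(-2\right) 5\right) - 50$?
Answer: $-380$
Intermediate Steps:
$33 \left(\left(-2\right) 5\right) - 50 = 33 \left(-10\right) - 50 = -330 - 50 = -380$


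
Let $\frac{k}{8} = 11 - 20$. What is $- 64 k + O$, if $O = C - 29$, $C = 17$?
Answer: $4596$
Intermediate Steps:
$k = -72$ ($k = 8 \left(11 - 20\right) = 8 \left(-9\right) = -72$)
$O = -12$ ($O = 17 - 29 = -12$)
$- 64 k + O = \left(-64\right) \left(-72\right) - 12 = 4608 - 12 = 4596$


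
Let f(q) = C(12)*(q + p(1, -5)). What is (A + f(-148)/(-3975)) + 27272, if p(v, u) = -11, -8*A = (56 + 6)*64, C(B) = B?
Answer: 669412/25 ≈ 26776.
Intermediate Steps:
A = -496 (A = -(56 + 6)*64/8 = -31*64/4 = -⅛*3968 = -496)
f(q) = -132 + 12*q (f(q) = 12*(q - 11) = 12*(-11 + q) = -132 + 12*q)
(A + f(-148)/(-3975)) + 27272 = (-496 + (-132 + 12*(-148))/(-3975)) + 27272 = (-496 + (-132 - 1776)*(-1/3975)) + 27272 = (-496 - 1908*(-1/3975)) + 27272 = (-496 + 12/25) + 27272 = -12388/25 + 27272 = 669412/25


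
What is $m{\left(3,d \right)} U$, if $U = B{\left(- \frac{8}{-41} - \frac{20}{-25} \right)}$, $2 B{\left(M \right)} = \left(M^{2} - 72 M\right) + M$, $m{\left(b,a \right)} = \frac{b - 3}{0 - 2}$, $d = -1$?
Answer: $0$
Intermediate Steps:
$m{\left(b,a \right)} = \frac{3}{2} - \frac{b}{2}$ ($m{\left(b,a \right)} = \frac{-3 + b}{-2} = \left(-3 + b\right) \left(- \frac{1}{2}\right) = \frac{3}{2} - \frac{b}{2}$)
$B{\left(M \right)} = \frac{M^{2}}{2} - \frac{71 M}{2}$ ($B{\left(M \right)} = \frac{\left(M^{2} - 72 M\right) + M}{2} = \frac{M^{2} - 71 M}{2} = \frac{M^{2}}{2} - \frac{71 M}{2}$)
$U = - \frac{1463802}{42025}$ ($U = \frac{\left(- \frac{8}{-41} - \frac{20}{-25}\right) \left(-71 - \left(- \frac{8}{41} - \frac{4}{5}\right)\right)}{2} = \frac{\left(\left(-8\right) \left(- \frac{1}{41}\right) - - \frac{4}{5}\right) \left(-71 - - \frac{204}{205}\right)}{2} = \frac{\left(\frac{8}{41} + \frac{4}{5}\right) \left(-71 + \left(\frac{8}{41} + \frac{4}{5}\right)\right)}{2} = \frac{1}{2} \cdot \frac{204}{205} \left(-71 + \frac{204}{205}\right) = \frac{1}{2} \cdot \frac{204}{205} \left(- \frac{14351}{205}\right) = - \frac{1463802}{42025} \approx -34.832$)
$m{\left(3,d \right)} U = \left(\frac{3}{2} - \frac{3}{2}\right) \left(- \frac{1463802}{42025}\right) = 0 \left(- \frac{1463802}{42025}\right) = 0$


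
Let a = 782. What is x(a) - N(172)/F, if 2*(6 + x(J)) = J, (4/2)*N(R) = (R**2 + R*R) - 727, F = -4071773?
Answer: 3135323651/8143546 ≈ 385.01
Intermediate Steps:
N(R) = -727/2 + R**2 (N(R) = ((R**2 + R*R) - 727)/2 = ((R**2 + R**2) - 727)/2 = (2*R**2 - 727)/2 = (-727 + 2*R**2)/2 = -727/2 + R**2)
x(J) = -6 + J/2
x(a) - N(172)/F = (-6 + (1/2)*782) - (-727/2 + 172**2)/(-4071773) = (-6 + 391) - (-727/2 + 29584)*(-1)/4071773 = 385 - 58441*(-1)/(2*4071773) = 385 - 1*(-58441/8143546) = 385 + 58441/8143546 = 3135323651/8143546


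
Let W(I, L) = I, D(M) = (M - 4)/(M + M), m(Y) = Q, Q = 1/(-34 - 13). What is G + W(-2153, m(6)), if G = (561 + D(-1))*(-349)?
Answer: -397629/2 ≈ -1.9881e+5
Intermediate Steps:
Q = -1/47 (Q = 1/(-47) = -1/47 ≈ -0.021277)
m(Y) = -1/47
D(M) = (-4 + M)/(2*M) (D(M) = (-4 + M)/((2*M)) = (-4 + M)*(1/(2*M)) = (-4 + M)/(2*M))
G = -393323/2 (G = (561 + (½)*(-4 - 1)/(-1))*(-349) = (561 + (½)*(-1)*(-5))*(-349) = (561 + 5/2)*(-349) = (1127/2)*(-349) = -393323/2 ≈ -1.9666e+5)
G + W(-2153, m(6)) = -393323/2 - 2153 = -397629/2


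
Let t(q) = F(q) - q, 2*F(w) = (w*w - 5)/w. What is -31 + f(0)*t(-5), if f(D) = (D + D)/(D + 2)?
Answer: -31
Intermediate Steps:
F(w) = (-5 + w²)/(2*w) (F(w) = ((w*w - 5)/w)/2 = ((w² - 5)/w)/2 = ((-5 + w²)/w)/2 = (-5 + w²)/(2*w))
t(q) = -q + (-5 + q²)/(2*q) (t(q) = (-5 + q²)/(2*q) - q = -q + (-5 + q²)/(2*q))
f(D) = 2*D/(2 + D) (f(D) = (2*D)/(2 + D) = 2*D/(2 + D))
-31 + f(0)*t(-5) = -31 + (2*0/(2 + 0))*((½)*(-5 - 1*(-5)²)/(-5)) = -31 + (2*0/2)*((½)*(-⅕)*(-5 - 1*25)) = -31 + (2*0*(½))*((½)*(-⅕)*(-5 - 25)) = -31 + 0*((½)*(-⅕)*(-30)) = -31 + 0*3 = -31 + 0 = -31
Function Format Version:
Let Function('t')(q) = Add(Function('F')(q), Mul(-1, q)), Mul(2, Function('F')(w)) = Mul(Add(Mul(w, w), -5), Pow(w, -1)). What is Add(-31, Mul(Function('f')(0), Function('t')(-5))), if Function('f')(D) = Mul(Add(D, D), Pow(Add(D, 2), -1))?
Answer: -31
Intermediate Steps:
Function('F')(w) = Mul(Rational(1, 2), Pow(w, -1), Add(-5, Pow(w, 2))) (Function('F')(w) = Mul(Rational(1, 2), Mul(Add(Mul(w, w), -5), Pow(w, -1))) = Mul(Rational(1, 2), Mul(Add(Pow(w, 2), -5), Pow(w, -1))) = Mul(Rational(1, 2), Mul(Add(-5, Pow(w, 2)), Pow(w, -1))) = Mul(Rational(1, 2), Mul(Pow(w, -1), Add(-5, Pow(w, 2)))) = Mul(Rational(1, 2), Pow(w, -1), Add(-5, Pow(w, 2))))
Function('t')(q) = Add(Mul(-1, q), Mul(Rational(1, 2), Pow(q, -1), Add(-5, Pow(q, 2)))) (Function('t')(q) = Add(Mul(Rational(1, 2), Pow(q, -1), Add(-5, Pow(q, 2))), Mul(-1, q)) = Add(Mul(-1, q), Mul(Rational(1, 2), Pow(q, -1), Add(-5, Pow(q, 2)))))
Function('f')(D) = Mul(2, D, Pow(Add(2, D), -1)) (Function('f')(D) = Mul(Mul(2, D), Pow(Add(2, D), -1)) = Mul(2, D, Pow(Add(2, D), -1)))
Add(-31, Mul(Function('f')(0), Function('t')(-5))) = Add(-31, Mul(Mul(2, 0, Pow(Add(2, 0), -1)), Mul(Rational(1, 2), Pow(-5, -1), Add(-5, Mul(-1, Pow(-5, 2)))))) = Add(-31, Mul(Mul(2, 0, Pow(2, -1)), Mul(Rational(1, 2), Rational(-1, 5), Add(-5, Mul(-1, 25))))) = Add(-31, Mul(Mul(2, 0, Rational(1, 2)), Mul(Rational(1, 2), Rational(-1, 5), Add(-5, -25)))) = Add(-31, Mul(0, Mul(Rational(1, 2), Rational(-1, 5), -30))) = Add(-31, Mul(0, 3)) = Add(-31, 0) = -31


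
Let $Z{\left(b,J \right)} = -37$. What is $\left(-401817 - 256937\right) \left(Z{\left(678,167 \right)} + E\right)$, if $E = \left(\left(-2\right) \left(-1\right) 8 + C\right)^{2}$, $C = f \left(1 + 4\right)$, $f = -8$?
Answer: $-355068406$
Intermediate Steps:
$C = -40$ ($C = - 8 \left(1 + 4\right) = \left(-8\right) 5 = -40$)
$E = 576$ ($E = \left(\left(-2\right) \left(-1\right) 8 - 40\right)^{2} = \left(2 \cdot 8 - 40\right)^{2} = \left(16 - 40\right)^{2} = \left(-24\right)^{2} = 576$)
$\left(-401817 - 256937\right) \left(Z{\left(678,167 \right)} + E\right) = \left(-401817 - 256937\right) \left(-37 + 576\right) = \left(-658754\right) 539 = -355068406$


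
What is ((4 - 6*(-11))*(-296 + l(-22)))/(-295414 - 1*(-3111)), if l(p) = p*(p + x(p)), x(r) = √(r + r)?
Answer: -13160/292303 + 280*I*√11/26573 ≈ -0.045022 + 0.034947*I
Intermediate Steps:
x(r) = √2*√r (x(r) = √(2*r) = √2*√r)
l(p) = p*(p + √2*√p)
((4 - 6*(-11))*(-296 + l(-22)))/(-295414 - 1*(-3111)) = ((4 - 6*(-11))*(-296 - 22*(-22 + √2*√(-22))))/(-295414 - 1*(-3111)) = ((4 + 66)*(-296 - 22*(-22 + √2*(I*√22))))/(-295414 + 3111) = (70*(-296 - 22*(-22 + 2*I*√11)))/(-292303) = (70*(-296 + (484 - 44*I*√11)))*(-1/292303) = (70*(188 - 44*I*√11))*(-1/292303) = (13160 - 3080*I*√11)*(-1/292303) = -13160/292303 + 280*I*√11/26573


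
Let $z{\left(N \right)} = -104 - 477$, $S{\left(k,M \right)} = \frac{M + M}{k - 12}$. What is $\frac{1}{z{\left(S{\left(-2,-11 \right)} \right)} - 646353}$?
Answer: $- \frac{1}{646934} \approx -1.5458 \cdot 10^{-6}$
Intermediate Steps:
$S{\left(k,M \right)} = \frac{2 M}{-12 + k}$
$z{\left(N \right)} = -581$ ($z{\left(N \right)} = -104 - 477 = -581$)
$\frac{1}{z{\left(S{\left(-2,-11 \right)} \right)} - 646353} = \frac{1}{-581 - 646353} = \frac{1}{-646934} = - \frac{1}{646934}$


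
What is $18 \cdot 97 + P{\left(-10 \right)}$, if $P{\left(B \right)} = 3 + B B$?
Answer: $1849$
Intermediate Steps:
$P{\left(B \right)} = 3 + B^{2}$
$18 \cdot 97 + P{\left(-10 \right)} = 18 \cdot 97 + \left(3 + \left(-10\right)^{2}\right) = 1746 + \left(3 + 100\right) = 1746 + 103 = 1849$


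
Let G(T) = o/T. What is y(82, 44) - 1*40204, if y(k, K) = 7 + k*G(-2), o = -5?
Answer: -39992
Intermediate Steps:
G(T) = -5/T
y(k, K) = 7 + 5*k/2 (y(k, K) = 7 + k*(-5/(-2)) = 7 + k*(-5*(-½)) = 7 + k*(5/2) = 7 + 5*k/2)
y(82, 44) - 1*40204 = (7 + (5/2)*82) - 1*40204 = (7 + 205) - 40204 = 212 - 40204 = -39992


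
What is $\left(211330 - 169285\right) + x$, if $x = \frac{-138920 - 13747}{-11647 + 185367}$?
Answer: $\frac{7303904733}{173720} \approx 42044.0$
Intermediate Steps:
$x = - \frac{152667}{173720} \approx -0.87881$
$\left(211330 - 169285\right) + x = \left(211330 - 169285\right) - \frac{152667}{173720} = 42045 - \frac{152667}{173720} = \frac{7303904733}{173720}$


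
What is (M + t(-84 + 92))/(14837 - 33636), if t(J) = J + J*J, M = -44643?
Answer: 44571/18799 ≈ 2.3709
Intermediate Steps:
t(J) = J + J²
(M + t(-84 + 92))/(14837 - 33636) = (-44643 + (-84 + 92)*(1 + (-84 + 92)))/(14837 - 33636) = (-44643 + 8*(1 + 8))/(-18799) = (-44643 + 8*9)*(-1/18799) = (-44643 + 72)*(-1/18799) = -44571*(-1/18799) = 44571/18799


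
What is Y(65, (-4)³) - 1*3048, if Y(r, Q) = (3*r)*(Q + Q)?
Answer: -28008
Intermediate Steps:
Y(r, Q) = 6*Q*r (Y(r, Q) = (3*r)*(2*Q) = 6*Q*r)
Y(65, (-4)³) - 1*3048 = 6*(-4)³*65 - 1*3048 = 6*(-64)*65 - 3048 = -24960 - 3048 = -28008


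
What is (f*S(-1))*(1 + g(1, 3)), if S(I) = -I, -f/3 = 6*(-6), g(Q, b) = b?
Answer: 432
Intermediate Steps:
f = 108 (f = -18*(-6) = -3*(-36) = 108)
(f*S(-1))*(1 + g(1, 3)) = (108*(-1*(-1)))*(1 + 3) = (108*1)*4 = 108*4 = 432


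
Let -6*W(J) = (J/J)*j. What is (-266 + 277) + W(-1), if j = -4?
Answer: 35/3 ≈ 11.667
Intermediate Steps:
W(J) = ⅔ (W(J) = -J/J*(-4)/6 = -(-4)/6 = -⅙*(-4) = ⅔)
(-266 + 277) + W(-1) = (-266 + 277) + ⅔ = 11 + ⅔ = 35/3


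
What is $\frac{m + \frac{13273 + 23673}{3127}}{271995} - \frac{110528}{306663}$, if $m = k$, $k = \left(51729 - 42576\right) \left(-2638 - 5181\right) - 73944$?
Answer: $- \frac{22931104432243991}{86941859998665} \approx -263.75$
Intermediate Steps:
$k = -71641251$ ($k = 9153 \left(-7819\right) - 73944 = -71567307 - 73944 = -71641251$)
$m = -71641251$
$\frac{m + \frac{13273 + 23673}{3127}}{271995} - \frac{110528}{306663} = \frac{-71641251 + \frac{13273 + 23673}{3127}}{271995} - \frac{110528}{306663} = \left(-71641251 + 36946 \cdot \frac{1}{3127}\right) \frac{1}{271995} - \frac{110528}{306663} = \left(-71641251 + \frac{36946}{3127}\right) \frac{1}{271995} - \frac{110528}{306663} = \left(- \frac{224022154931}{3127}\right) \frac{1}{271995} - \frac{110528}{306663} = - \frac{224022154931}{850528365} - \frac{110528}{306663} = - \frac{22931104432243991}{86941859998665}$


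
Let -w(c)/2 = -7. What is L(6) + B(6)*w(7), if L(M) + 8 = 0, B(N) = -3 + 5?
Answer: 20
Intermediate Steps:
B(N) = 2
w(c) = 14 (w(c) = -2*(-7) = 14)
L(M) = -8 (L(M) = -8 + 0 = -8)
L(6) + B(6)*w(7) = -8 + 2*14 = -8 + 28 = 20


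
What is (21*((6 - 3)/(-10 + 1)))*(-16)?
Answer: 112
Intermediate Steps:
(21*((6 - 3)/(-10 + 1)))*(-16) = (21*(3/(-9)))*(-16) = (21*(3*(-⅑)))*(-16) = (21*(-⅓))*(-16) = -7*(-16) = 112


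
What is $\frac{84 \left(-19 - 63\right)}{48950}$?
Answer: $- \frac{3444}{24475} \approx -0.14072$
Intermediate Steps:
$\frac{84 \left(-19 - 63\right)}{48950} = 84 \left(-82\right) \frac{1}{48950} = \left(-6888\right) \frac{1}{48950} = - \frac{3444}{24475}$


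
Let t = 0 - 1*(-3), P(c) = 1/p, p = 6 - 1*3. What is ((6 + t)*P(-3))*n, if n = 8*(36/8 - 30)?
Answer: -612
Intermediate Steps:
p = 3 (p = 6 - 3 = 3)
P(c) = ⅓ (P(c) = 1/3 = ⅓)
t = 3 (t = 0 + 3 = 3)
n = -204 (n = 8*(36*(⅛) - 30) = 8*(9/2 - 30) = 8*(-51/2) = -204)
((6 + t)*P(-3))*n = ((6 + 3)*(⅓))*(-204) = (9*(⅓))*(-204) = 3*(-204) = -612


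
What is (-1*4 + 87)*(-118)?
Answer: -9794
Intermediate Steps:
(-1*4 + 87)*(-118) = (-4 + 87)*(-118) = 83*(-118) = -9794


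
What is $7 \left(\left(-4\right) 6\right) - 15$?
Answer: $-183$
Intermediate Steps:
$7 \left(\left(-4\right) 6\right) - 15 = 7 \left(-24\right) - 15 = -168 - 15 = -183$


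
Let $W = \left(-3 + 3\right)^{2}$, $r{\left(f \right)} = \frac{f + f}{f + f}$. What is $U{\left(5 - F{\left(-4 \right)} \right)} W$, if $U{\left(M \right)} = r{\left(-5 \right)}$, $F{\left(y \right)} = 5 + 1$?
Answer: $0$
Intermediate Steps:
$F{\left(y \right)} = 6$
$r{\left(f \right)} = 1$ ($r{\left(f \right)} = \frac{2 f}{2 f} = 2 f \frac{1}{2 f} = 1$)
$U{\left(M \right)} = 1$
$W = 0$ ($W = 0^{2} = 0$)
$U{\left(5 - F{\left(-4 \right)} \right)} W = 1 \cdot 0 = 0$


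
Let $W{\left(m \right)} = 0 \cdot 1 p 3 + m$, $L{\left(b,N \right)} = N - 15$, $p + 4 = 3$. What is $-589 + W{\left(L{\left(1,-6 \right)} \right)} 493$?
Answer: $-10942$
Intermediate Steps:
$p = -1$ ($p = -4 + 3 = -1$)
$L{\left(b,N \right)} = -15 + N$ ($L{\left(b,N \right)} = N - 15 = -15 + N$)
$W{\left(m \right)} = m$ ($W{\left(m \right)} = 0 \cdot 1 \left(-1\right) 3 + m = 0 \left(\left(-1\right) 3\right) + m = 0 \left(-3\right) + m = 0 + m = m$)
$-589 + W{\left(L{\left(1,-6 \right)} \right)} 493 = -589 + \left(-15 - 6\right) 493 = -589 - 10353 = -10942$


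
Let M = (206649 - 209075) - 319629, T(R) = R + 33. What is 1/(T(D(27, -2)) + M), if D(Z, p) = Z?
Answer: -1/321995 ≈ -3.1056e-6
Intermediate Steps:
T(R) = 33 + R
M = -322055 (M = -2426 - 319629 = -322055)
1/(T(D(27, -2)) + M) = 1/((33 + 27) - 322055) = 1/(60 - 322055) = 1/(-321995) = -1/321995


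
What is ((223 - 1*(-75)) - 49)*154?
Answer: 38346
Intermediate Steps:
((223 - 1*(-75)) - 49)*154 = ((223 + 75) - 49)*154 = (298 - 49)*154 = 249*154 = 38346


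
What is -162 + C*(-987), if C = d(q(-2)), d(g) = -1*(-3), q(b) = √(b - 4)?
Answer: -3123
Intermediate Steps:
q(b) = √(-4 + b)
d(g) = 3
C = 3
-162 + C*(-987) = -162 + 3*(-987) = -162 - 2961 = -3123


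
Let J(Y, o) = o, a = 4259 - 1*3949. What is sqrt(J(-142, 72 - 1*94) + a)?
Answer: 12*sqrt(2) ≈ 16.971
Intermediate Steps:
a = 310 (a = 4259 - 3949 = 310)
sqrt(J(-142, 72 - 1*94) + a) = sqrt((72 - 1*94) + 310) = sqrt((72 - 94) + 310) = sqrt(-22 + 310) = sqrt(288) = 12*sqrt(2)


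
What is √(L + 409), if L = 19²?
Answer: √770 ≈ 27.749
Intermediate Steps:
L = 361
√(L + 409) = √(361 + 409) = √770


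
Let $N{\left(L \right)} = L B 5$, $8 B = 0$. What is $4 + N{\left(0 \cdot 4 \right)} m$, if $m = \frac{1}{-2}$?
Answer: $4$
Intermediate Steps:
$B = 0$ ($B = \frac{1}{8} \cdot 0 = 0$)
$N{\left(L \right)} = 0$ ($N{\left(L \right)} = L 0 \cdot 5 = 0 \cdot 5 = 0$)
$m = - \frac{1}{2} \approx -0.5$
$4 + N{\left(0 \cdot 4 \right)} m = 4 + 0 \left(- \frac{1}{2}\right) = 4 + 0 = 4$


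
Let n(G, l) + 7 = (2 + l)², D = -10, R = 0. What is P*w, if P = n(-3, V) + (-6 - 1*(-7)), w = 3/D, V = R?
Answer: ⅗ ≈ 0.60000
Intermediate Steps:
V = 0
n(G, l) = -7 + (2 + l)²
w = -3/10 (w = 3/(-10) = 3*(-⅒) = -3/10 ≈ -0.30000)
P = -2 (P = (-7 + (2 + 0)²) + (-6 - 1*(-7)) = (-7 + 2²) + (-6 + 7) = (-7 + 4) + 1 = -3 + 1 = -2)
P*w = -2*(-3/10) = ⅗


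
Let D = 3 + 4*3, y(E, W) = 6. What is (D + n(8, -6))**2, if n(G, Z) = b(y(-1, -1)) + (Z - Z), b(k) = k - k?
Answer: 225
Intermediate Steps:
b(k) = 0
n(G, Z) = 0 (n(G, Z) = 0 + (Z - Z) = 0 + 0 = 0)
D = 15 (D = 3 + 12 = 15)
(D + n(8, -6))**2 = (15 + 0)**2 = 15**2 = 225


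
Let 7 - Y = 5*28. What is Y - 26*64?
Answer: -1797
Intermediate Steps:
Y = -133 (Y = 7 - 5*28 = 7 - 1*140 = 7 - 140 = -133)
Y - 26*64 = -133 - 26*64 = -133 - 1664 = -1797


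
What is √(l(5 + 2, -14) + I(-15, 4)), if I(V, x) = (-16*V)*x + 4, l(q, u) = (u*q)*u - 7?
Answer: √2329 ≈ 48.260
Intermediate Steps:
l(q, u) = -7 + q*u² (l(q, u) = (q*u)*u - 7 = q*u² - 7 = -7 + q*u²)
I(V, x) = 4 - 16*V*x (I(V, x) = -16*V*x + 4 = 4 - 16*V*x)
√(l(5 + 2, -14) + I(-15, 4)) = √((-7 + (5 + 2)*(-14)²) + (4 - 16*(-15)*4)) = √((-7 + 7*196) + (4 + 960)) = √((-7 + 1372) + 964) = √(1365 + 964) = √2329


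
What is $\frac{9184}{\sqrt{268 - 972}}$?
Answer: $- \frac{1148 i \sqrt{11}}{11} \approx - 346.13 i$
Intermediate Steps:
$\frac{9184}{\sqrt{268 - 972}} = \frac{9184}{\sqrt{-704}} = \frac{9184}{8 i \sqrt{11}} = 9184 \left(- \frac{i \sqrt{11}}{88}\right) = - \frac{1148 i \sqrt{11}}{11}$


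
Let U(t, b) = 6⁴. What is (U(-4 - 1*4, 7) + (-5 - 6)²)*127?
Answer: 179959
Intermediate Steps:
U(t, b) = 1296
(U(-4 - 1*4, 7) + (-5 - 6)²)*127 = (1296 + (-5 - 6)²)*127 = (1296 + (-11)²)*127 = (1296 + 121)*127 = 1417*127 = 179959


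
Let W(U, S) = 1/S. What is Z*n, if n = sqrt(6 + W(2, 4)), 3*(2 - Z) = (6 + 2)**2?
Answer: -145/3 ≈ -48.333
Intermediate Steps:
Z = -58/3 (Z = 2 - (6 + 2)**2/3 = 2 - 1/3*8**2 = 2 - 1/3*64 = 2 - 64/3 = -58/3 ≈ -19.333)
n = 5/2 (n = sqrt(6 + 1/4) = sqrt(25/4) = 5/2 ≈ 2.5000)
Z*n = -58/3*5/2 = -145/3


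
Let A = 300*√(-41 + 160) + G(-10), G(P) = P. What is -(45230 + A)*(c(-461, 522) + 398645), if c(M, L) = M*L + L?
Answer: -7168500500 - 47557500*√119 ≈ -7.6873e+9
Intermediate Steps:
c(M, L) = L + L*M (c(M, L) = L*M + L = L + L*M)
A = -10 + 300*√119 (A = 300*√(-41 + 160) - 10 = 300*√119 - 10 = -10 + 300*√119 ≈ 3262.6)
-(45230 + A)*(c(-461, 522) + 398645) = -(45230 + (-10 + 300*√119))*(522*(1 - 461) + 398645) = -(45220 + 300*√119)*(522*(-460) + 398645) = -(45220 + 300*√119)*(-240120 + 398645) = -(45220 + 300*√119)*158525 = -(7168500500 + 47557500*√119) = -7168500500 - 47557500*√119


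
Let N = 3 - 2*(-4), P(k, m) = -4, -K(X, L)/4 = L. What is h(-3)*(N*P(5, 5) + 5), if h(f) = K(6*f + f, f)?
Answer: -468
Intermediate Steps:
K(X, L) = -4*L
h(f) = -4*f
N = 11 (N = 3 + 8 = 11)
h(-3)*(N*P(5, 5) + 5) = (-4*(-3))*(11*(-4) + 5) = 12*(-44 + 5) = 12*(-39) = -468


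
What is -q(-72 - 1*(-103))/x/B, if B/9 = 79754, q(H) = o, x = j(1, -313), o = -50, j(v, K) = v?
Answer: 25/358893 ≈ 6.9659e-5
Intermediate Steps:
x = 1
q(H) = -50
B = 717786 (B = 9*79754 = 717786)
-q(-72 - 1*(-103))/x/B = -(-50/1)/717786 = -(-50*1)/717786 = -(-50)/717786 = -1*(-25/358893) = 25/358893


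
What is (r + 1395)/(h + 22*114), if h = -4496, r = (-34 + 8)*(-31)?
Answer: -31/28 ≈ -1.1071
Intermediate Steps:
r = 806 (r = -26*(-31) = 806)
(r + 1395)/(h + 22*114) = (806 + 1395)/(-4496 + 22*114) = 2201/(-4496 + 2508) = 2201/(-1988) = 2201*(-1/1988) = -31/28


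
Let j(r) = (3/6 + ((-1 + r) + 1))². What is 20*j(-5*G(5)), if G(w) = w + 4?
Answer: 39605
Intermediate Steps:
G(w) = 4 + w
j(r) = (½ + r)² (j(r) = (3*(⅙) + r)² = (½ + r)²)
20*j(-5*G(5)) = 20*((1 + 2*(-5*(4 + 5)))²/4) = 20*((1 + 2*(-5*9))²/4) = 20*((1 + 2*(-45))²/4) = 20*((1 - 90)²/4) = 20*((¼)*(-89)²) = 20*((¼)*7921) = 20*(7921/4) = 39605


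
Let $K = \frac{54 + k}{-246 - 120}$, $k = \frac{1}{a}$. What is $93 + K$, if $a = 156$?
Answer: $\frac{5301503}{57096} \approx 92.852$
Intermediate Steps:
$k = \frac{1}{156} \approx 0.0064103$
$K = - \frac{8425}{57096}$ ($K = \frac{54 + \frac{1}{156}}{-246 - 120} = \frac{8425}{156 \left(-366\right)} = \frac{8425}{156} \left(- \frac{1}{366}\right) = - \frac{8425}{57096} \approx -0.14756$)
$93 + K = 93 - \frac{8425}{57096} = \frac{5301503}{57096}$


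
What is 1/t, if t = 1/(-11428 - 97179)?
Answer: -108607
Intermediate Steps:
t = -1/108607 (t = 1/(-108607) = -1/108607 ≈ -9.2075e-6)
1/t = 1/(-1/108607) = -108607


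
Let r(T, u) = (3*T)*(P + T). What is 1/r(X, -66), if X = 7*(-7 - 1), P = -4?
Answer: 1/10080 ≈ 9.9206e-5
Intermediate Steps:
X = -56 (X = 7*(-8) = -56)
r(T, u) = 3*T*(-4 + T) (r(T, u) = (3*T)*(-4 + T) = 3*T*(-4 + T))
1/r(X, -66) = 1/(3*(-56)*(-4 - 56)) = 1/(3*(-56)*(-60)) = 1/10080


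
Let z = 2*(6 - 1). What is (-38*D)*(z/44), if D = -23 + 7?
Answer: 1520/11 ≈ 138.18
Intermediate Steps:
z = 10 (z = 2*5 = 10)
D = -16
(-38*D)*(z/44) = (-38*(-16))*(10/44) = 608*(10*(1/44)) = 608*(5/22) = 1520/11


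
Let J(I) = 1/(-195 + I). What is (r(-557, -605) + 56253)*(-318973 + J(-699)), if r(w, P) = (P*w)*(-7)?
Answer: 328312841271023/447 ≈ 7.3448e+11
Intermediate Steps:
r(w, P) = -7*P*w
(r(-557, -605) + 56253)*(-318973 + J(-699)) = (-7*(-605)*(-557) + 56253)*(-318973 + 1/(-195 - 699)) = (-2358895 + 56253)*(-318973 + 1/(-894)) = -2302642*(-318973 - 1/894) = -2302642*(-285161863/894) = 328312841271023/447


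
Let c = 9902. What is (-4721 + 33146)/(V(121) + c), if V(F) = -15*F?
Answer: 28425/8087 ≈ 3.5149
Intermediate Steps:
(-4721 + 33146)/(V(121) + c) = (-4721 + 33146)/(-15*121 + 9902) = 28425/(-1815 + 9902) = 28425/8087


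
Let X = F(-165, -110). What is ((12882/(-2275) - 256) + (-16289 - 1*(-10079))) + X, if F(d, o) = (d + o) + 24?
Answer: -15294057/2275 ≈ -6722.7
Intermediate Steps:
F(d, o) = 24 + d + o
X = -251 (X = 24 - 165 - 110 = -251)
((12882/(-2275) - 256) + (-16289 - 1*(-10079))) + X = ((12882/(-2275) - 256) + (-16289 - 1*(-10079))) - 251 = ((12882*(-1/2275) - 256) + (-16289 + 10079)) - 251 = ((-12882/2275 - 256) - 6210) - 251 = (-595282/2275 - 6210) - 251 = -14723032/2275 - 251 = -15294057/2275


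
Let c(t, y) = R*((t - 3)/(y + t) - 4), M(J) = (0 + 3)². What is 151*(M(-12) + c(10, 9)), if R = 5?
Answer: -26274/19 ≈ -1382.8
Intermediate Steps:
M(J) = 9 (M(J) = 3² = 9)
c(t, y) = -20 + 5*(-3 + t)/(t + y) (c(t, y) = 5*((t - 3)/(y + t) - 4) = 5*((-3 + t)/(t + y) - 4) = 5*(-4 + (-3 + t)/(t + y)) = -20 + 5*(-3 + t)/(t + y))
151*(M(-12) + c(10, 9)) = 151*(9 + 5*(-3 - 4*9 - 3*10)/(10 + 9)) = 151*(9 + 5*(-3 - 36 - 30)/19) = 151*(9 + 5*(1/19)*(-69)) = 151*(9 - 345/19) = 151*(-174/19) = -26274/19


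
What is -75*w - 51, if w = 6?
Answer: -501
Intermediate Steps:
-75*w - 51 = -75*6 - 51 = -450 - 51 = -501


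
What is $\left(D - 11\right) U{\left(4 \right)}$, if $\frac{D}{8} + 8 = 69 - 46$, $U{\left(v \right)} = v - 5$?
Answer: $-109$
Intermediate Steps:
$U{\left(v \right)} = -5 + v$
$D = 120$ ($D = -64 + 8 \left(69 - 46\right) = -64 + 8 \cdot 23 = -64 + 184 = 120$)
$\left(D - 11\right) U{\left(4 \right)} = \left(120 - 11\right) \left(-5 + 4\right) = 109 \left(-1\right) = -109$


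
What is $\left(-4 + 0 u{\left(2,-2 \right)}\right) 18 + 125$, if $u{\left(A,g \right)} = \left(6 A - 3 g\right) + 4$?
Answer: $53$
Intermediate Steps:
$u{\left(A,g \right)} = 4 - 3 g + 6 A$ ($u{\left(A,g \right)} = \left(- 3 g + 6 A\right) + 4 = 4 - 3 g + 6 A$)
$\left(-4 + 0 u{\left(2,-2 \right)}\right) 18 + 125 = \left(-4 + 0 \left(4 - -6 + 6 \cdot 2\right)\right) 18 + 125 = \left(-4 + 0 \left(4 + 6 + 12\right)\right) 18 + 125 = \left(-4 + 0 \cdot 22\right) 18 + 125 = \left(-4 + 0\right) 18 + 125 = \left(-4\right) 18 + 125 = -72 + 125 = 53$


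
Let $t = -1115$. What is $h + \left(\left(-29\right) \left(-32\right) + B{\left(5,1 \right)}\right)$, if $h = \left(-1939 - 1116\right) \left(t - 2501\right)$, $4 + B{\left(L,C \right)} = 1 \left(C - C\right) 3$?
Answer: $11047804$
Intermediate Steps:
$B{\left(L,C \right)} = -4$ ($B{\left(L,C \right)} = -4 + 1 \left(C - C\right) 3 = -4 + 1 \cdot 0 \cdot 3 = -4 + 0 \cdot 3 = -4 + 0 = -4$)
$h = 11046880$ ($h = \left(-1939 - 1116\right) \left(-1115 - 2501\right) = \left(-3055\right) \left(-3616\right) = 11046880$)
$h + \left(\left(-29\right) \left(-32\right) + B{\left(5,1 \right)}\right) = 11046880 - -924 = 11046880 + \left(928 - 4\right) = 11046880 + 924 = 11047804$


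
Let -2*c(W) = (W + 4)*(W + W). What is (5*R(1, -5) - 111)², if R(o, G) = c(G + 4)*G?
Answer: 34596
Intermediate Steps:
c(W) = -W*(4 + W) (c(W) = -(W + 4)*(W + W)/2 = -(4 + W)*2*W/2 = -W*(4 + W))
R(o, G) = -G*(4 + G)*(8 + G) (R(o, G) = (-(G + 4)*(4 + (G + 4)))*G = (-(4 + G)*(4 + (4 + G)))*G = (-(4 + G)*(8 + G))*G = -G*(4 + G)*(8 + G))
(5*R(1, -5) - 111)² = (5*(-1*(-5)*(4 - 5)*(8 - 5)) - 111)² = (5*(-1*(-5)*(-1)*3) - 111)² = (5*(-15) - 111)² = (-75 - 111)² = (-186)² = 34596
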